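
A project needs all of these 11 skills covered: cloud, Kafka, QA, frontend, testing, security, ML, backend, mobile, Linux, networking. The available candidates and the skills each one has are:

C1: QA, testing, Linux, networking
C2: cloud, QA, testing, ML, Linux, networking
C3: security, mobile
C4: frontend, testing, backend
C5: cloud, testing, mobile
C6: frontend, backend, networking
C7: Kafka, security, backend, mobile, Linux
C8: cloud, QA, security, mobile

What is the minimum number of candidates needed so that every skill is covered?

C2, C4, C7 together cover {cloud, Kafka, QA, frontend, testing, security, ML, backend, mobile, Linux, networking} — every skill.
No 2 of the 8 candidates cover everything (all 28 pairs fall short), so 3 is minimum.

3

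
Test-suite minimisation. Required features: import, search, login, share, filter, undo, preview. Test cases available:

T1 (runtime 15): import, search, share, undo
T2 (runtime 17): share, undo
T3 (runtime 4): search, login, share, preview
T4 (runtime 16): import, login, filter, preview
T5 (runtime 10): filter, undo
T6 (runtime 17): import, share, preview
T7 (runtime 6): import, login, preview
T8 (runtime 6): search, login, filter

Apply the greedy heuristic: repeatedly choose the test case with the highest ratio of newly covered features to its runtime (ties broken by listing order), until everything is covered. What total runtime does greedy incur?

20

Pick 1: T3 adds 4 new (search, login, share, preview) at runtime 4 (ratio 4/4).
Pick 2: T5 adds 2 new (filter, undo) at runtime 10 (ratio 2/10).
Pick 3: T7 adds 1 new (import) at runtime 6 (ratio 1/6).
Greedy total runtime: 4 + 10 + 6 = 20.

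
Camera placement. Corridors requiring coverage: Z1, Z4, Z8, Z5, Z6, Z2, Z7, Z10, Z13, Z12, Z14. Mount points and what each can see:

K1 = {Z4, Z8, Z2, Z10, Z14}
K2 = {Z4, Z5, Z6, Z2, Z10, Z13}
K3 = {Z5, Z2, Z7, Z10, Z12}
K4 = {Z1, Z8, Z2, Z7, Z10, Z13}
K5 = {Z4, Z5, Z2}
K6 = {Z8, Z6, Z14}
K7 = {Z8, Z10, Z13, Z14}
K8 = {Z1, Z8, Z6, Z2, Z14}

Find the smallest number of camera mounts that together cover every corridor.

3

K2, K3, K8 together cover {Z1, Z4, Z8, Z5, Z6, Z2, Z7, Z10, Z13, Z12, Z14} — every corridor.
No 2 of the 8 camera mounts cover everything (all 28 pairs fall short), so 3 is minimum.
Greedy (largest uncovered first) would take K2, K4, K1, K3 — 4 camera mounts — but 3 suffice.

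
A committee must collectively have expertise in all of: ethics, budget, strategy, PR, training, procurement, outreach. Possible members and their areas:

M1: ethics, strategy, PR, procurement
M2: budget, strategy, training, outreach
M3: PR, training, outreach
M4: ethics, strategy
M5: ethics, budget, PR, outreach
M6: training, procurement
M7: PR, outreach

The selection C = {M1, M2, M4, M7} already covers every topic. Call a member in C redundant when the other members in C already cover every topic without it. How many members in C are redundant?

Drop M1: procurement uncovered — not redundant.
Drop M2: budget, training uncovered — not redundant.
Drop M4: the rest still cover every topic — redundant.
Drop M7: the rest still cover every topic — redundant.
2 redundant: M4, M7.

2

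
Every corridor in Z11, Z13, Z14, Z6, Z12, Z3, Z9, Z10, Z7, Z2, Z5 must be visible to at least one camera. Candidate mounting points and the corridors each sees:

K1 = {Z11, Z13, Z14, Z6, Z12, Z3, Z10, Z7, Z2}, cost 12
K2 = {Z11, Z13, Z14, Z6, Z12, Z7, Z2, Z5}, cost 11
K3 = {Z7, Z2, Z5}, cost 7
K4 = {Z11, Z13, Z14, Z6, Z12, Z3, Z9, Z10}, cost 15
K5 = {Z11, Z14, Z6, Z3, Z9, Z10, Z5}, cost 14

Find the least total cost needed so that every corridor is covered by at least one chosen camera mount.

K3, K4 cover every corridor at cost 7 + 15 = 22.
Any cover uses at least 2 camera mounts; among all covering selections none totals below 22.

22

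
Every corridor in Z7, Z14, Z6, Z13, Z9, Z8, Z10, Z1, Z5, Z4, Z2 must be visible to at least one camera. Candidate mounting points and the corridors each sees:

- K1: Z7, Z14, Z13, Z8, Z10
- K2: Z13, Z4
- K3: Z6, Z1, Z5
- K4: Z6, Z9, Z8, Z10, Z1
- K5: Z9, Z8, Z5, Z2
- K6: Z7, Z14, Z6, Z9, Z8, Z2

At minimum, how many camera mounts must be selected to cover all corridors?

K1, K2, K3, K5 together cover {Z7, Z14, Z6, Z13, Z9, Z8, Z10, Z1, Z5, Z4, Z2} — every corridor.
No 3 of the 6 camera mounts cover everything (all 20 triples fall short), so 4 is minimum.

4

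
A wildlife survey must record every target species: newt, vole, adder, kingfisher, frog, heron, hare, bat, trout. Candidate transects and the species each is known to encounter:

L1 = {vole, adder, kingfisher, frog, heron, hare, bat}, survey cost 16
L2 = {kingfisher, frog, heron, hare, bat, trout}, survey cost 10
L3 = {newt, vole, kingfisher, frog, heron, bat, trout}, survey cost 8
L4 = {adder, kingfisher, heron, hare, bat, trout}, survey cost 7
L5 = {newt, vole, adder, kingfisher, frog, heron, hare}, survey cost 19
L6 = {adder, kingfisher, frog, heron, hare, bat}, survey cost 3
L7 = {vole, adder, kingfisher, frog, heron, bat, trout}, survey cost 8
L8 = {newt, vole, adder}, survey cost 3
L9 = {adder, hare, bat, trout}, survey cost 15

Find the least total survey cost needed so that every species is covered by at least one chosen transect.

11

L3, L6 cover every species at survey cost 8 + 3 = 11.
Any cover uses at least 2 transects; among all covering selections none totals below 11.
Greedy by coverage-per-survey cost would pick L6, L8, L4 for 13 — worse than the optimum 11.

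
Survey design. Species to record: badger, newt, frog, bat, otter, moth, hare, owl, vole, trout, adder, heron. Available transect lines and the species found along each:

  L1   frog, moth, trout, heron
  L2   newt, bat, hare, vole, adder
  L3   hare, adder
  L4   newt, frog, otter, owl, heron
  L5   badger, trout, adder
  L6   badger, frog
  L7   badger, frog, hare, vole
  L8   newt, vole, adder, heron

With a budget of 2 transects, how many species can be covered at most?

9

Choosing L1, L2 covers {newt, frog, bat, moth, hare, vole, trout, adder, heron} — 9 species.
No choice of 2 transects does better; here badger, otter, owl are left uncovered.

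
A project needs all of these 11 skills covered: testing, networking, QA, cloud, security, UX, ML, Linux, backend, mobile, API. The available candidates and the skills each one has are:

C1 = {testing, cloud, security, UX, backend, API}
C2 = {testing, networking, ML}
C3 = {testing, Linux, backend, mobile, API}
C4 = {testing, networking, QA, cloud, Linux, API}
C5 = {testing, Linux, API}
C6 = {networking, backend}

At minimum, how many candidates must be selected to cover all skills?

4

C1, C2, C3, C4 together cover {testing, networking, QA, cloud, security, UX, ML, Linux, backend, mobile, API} — every skill.
No 3 of the 6 candidates cover everything (all 20 triples fall short), so 4 is minimum.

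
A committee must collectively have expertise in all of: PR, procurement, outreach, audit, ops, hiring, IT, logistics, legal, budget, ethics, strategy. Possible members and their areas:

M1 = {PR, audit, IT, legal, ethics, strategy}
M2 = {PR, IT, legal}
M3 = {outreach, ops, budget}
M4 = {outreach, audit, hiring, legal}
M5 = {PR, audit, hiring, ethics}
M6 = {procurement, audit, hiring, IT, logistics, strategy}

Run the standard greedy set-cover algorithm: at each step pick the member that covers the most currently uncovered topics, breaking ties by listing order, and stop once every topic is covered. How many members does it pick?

Pick 1: M1 covers 6 new topics (PR, audit, IT, legal, ethics, strategy).
Pick 2: M3 covers 3 new topics (outreach, ops, budget).
Pick 3: M6 covers 3 new topics (procurement, hiring, logistics).
Greedy uses 3 members.

3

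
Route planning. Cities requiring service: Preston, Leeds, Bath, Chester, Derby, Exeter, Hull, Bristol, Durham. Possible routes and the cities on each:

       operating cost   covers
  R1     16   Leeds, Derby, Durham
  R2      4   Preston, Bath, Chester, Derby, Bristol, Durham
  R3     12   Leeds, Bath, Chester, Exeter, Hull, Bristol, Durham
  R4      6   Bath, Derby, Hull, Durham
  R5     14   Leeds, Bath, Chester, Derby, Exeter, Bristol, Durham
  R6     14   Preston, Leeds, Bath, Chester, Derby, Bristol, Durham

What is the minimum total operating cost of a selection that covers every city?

R2, R3 cover every city at operating cost 4 + 12 = 16.
Any cover uses at least 2 routes; among all covering selections none totals below 16.

16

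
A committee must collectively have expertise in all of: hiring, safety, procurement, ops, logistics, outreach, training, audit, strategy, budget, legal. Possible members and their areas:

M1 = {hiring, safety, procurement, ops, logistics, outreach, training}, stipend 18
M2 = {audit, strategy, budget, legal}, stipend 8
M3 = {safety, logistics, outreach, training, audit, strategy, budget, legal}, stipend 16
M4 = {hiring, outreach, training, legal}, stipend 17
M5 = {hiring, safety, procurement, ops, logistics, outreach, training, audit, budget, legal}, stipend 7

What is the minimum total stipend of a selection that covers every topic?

M2, M5 cover every topic at stipend 8 + 7 = 15.
Any cover uses at least 2 members; among all covering selections none totals below 15.

15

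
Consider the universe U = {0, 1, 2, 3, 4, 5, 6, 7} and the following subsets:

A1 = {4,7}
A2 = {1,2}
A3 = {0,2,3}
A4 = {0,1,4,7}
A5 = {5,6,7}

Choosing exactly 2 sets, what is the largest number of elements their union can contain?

Choosing A3, A4 covers {0, 1, 2, 3, 4, 7} — 6 elements.
No choice of 2 sets does better; here 5, 6 are left uncovered.

6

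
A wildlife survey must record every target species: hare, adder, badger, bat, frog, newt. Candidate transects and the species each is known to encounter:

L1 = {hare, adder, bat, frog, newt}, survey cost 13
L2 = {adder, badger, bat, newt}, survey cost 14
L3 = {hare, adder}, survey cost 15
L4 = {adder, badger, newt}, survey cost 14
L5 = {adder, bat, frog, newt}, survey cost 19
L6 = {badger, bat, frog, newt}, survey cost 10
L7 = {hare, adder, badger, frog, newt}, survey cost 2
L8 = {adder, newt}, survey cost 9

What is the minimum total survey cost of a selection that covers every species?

12

L6, L7 cover every species at survey cost 10 + 2 = 12.
Any cover uses at least 2 transects; among all covering selections none totals below 12.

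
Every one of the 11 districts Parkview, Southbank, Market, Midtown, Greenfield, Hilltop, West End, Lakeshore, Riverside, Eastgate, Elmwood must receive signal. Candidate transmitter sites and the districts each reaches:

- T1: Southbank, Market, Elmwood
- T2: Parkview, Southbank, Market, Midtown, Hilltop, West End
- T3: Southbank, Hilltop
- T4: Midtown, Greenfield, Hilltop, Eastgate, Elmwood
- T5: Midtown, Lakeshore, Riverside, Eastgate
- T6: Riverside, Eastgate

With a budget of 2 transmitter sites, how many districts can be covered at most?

Choosing T2, T4 covers {Parkview, Southbank, Market, Midtown, Greenfield, Hilltop, West End, Eastgate, Elmwood} — 9 districts.
No choice of 2 transmitter sites does better; here Lakeshore, Riverside are left uncovered.

9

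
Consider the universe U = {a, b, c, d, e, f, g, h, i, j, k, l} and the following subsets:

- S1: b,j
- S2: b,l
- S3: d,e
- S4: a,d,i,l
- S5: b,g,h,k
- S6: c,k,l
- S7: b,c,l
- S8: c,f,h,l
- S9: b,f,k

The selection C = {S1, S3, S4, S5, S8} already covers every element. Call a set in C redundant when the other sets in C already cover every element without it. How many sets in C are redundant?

Drop S1: j uncovered — not redundant.
Drop S3: e uncovered — not redundant.
Drop S4: a, i uncovered — not redundant.
Drop S5: g, k uncovered — not redundant.
Drop S8: c, f uncovered — not redundant.
None of the sets in C is redundant.

0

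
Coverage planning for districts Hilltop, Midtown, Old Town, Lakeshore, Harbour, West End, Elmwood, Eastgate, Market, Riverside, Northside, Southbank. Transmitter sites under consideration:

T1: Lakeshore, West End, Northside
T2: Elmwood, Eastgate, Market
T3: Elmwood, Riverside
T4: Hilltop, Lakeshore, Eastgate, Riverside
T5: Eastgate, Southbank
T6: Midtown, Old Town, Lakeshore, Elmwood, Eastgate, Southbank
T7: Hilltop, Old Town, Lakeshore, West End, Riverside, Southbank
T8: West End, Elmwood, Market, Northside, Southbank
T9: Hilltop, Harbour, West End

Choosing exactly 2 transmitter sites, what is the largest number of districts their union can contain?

Choosing T2, T7 covers {Hilltop, Old Town, Lakeshore, West End, Elmwood, Eastgate, Market, Riverside, Southbank} — 9 districts.
No choice of 2 transmitter sites does better; here Midtown, Harbour, Northside are left uncovered.

9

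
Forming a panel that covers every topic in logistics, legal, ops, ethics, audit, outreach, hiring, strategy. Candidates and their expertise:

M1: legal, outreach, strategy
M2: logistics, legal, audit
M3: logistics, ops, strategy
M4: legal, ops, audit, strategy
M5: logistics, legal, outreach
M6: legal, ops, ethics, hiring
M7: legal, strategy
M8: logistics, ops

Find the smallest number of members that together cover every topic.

M1, M2, M6 together cover {logistics, legal, ops, ethics, audit, outreach, hiring, strategy} — every topic.
No 2 of the 8 members cover everything (all 28 pairs fall short), so 3 is minimum.

3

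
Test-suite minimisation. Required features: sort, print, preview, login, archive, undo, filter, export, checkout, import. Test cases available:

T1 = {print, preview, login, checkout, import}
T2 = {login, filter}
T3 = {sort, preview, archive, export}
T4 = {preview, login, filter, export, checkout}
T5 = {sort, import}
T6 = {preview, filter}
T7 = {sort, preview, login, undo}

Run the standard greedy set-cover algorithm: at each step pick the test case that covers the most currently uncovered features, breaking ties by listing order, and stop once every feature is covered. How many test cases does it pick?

Pick 1: T1 covers 5 new features (print, preview, login, checkout, import).
Pick 2: T3 covers 3 new features (sort, archive, export).
Pick 3: T2 covers 1 new features (filter).
Pick 4: T7 covers 1 new features (undo).
Greedy uses 4 test cases.

4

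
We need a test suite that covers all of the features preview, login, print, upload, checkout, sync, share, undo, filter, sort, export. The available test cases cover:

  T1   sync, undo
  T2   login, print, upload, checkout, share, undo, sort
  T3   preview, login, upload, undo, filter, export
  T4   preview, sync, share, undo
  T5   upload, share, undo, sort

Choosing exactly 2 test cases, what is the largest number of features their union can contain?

10

Choosing T2, T3 covers {preview, login, print, upload, checkout, share, undo, filter, sort, export} — 10 features.
No choice of 2 test cases does better; here sync is left uncovered.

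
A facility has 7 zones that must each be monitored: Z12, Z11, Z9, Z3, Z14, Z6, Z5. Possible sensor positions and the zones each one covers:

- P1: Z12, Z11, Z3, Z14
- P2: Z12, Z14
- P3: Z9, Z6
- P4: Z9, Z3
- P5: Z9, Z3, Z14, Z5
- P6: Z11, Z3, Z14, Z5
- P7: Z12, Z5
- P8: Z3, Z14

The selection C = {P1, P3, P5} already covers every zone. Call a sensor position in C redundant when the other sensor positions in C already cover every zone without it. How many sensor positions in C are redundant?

0

Drop P1: Z12, Z11 uncovered — not redundant.
Drop P3: Z6 uncovered — not redundant.
Drop P5: Z5 uncovered — not redundant.
None of the sensor positions in C is redundant.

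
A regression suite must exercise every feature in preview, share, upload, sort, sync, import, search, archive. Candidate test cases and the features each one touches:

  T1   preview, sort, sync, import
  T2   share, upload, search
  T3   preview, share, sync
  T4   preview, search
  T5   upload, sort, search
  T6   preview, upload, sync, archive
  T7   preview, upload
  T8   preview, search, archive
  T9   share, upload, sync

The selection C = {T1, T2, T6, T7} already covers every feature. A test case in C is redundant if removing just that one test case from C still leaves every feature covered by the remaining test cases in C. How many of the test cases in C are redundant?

1

Drop T1: sort, import uncovered — not redundant.
Drop T2: share, search uncovered — not redundant.
Drop T6: archive uncovered — not redundant.
Drop T7: the rest still cover every feature — redundant.
1 redundant: T7.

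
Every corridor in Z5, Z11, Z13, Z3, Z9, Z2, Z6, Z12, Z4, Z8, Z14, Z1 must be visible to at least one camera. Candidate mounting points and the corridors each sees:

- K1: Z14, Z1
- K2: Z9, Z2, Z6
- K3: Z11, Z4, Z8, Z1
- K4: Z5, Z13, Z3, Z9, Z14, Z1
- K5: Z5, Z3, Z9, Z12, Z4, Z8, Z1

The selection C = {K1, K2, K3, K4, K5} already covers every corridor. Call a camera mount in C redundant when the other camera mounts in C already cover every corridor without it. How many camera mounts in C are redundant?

1

Drop K1: the rest still cover every corridor — redundant.
Drop K2: Z2, Z6 uncovered — not redundant.
Drop K3: Z11 uncovered — not redundant.
Drop K4: Z13 uncovered — not redundant.
Drop K5: Z12 uncovered — not redundant.
1 redundant: K1.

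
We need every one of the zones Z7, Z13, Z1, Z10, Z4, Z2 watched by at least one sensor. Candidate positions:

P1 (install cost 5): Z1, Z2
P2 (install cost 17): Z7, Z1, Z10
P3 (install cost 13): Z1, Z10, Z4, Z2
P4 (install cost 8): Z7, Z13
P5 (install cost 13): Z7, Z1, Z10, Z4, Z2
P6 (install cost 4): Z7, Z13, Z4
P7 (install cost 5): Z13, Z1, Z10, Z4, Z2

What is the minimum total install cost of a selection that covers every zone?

P6, P7 cover every zone at install cost 4 + 5 = 9.
Any cover uses at least 2 sensor positions; among all covering selections none totals below 9.

9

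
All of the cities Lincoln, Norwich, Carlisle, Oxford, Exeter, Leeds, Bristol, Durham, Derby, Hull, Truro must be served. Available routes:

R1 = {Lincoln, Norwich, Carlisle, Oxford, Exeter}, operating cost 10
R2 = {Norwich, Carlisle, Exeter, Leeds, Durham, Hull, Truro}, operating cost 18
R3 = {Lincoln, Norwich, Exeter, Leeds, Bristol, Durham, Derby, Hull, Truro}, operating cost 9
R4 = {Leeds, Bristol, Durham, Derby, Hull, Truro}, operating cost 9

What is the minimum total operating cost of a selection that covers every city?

R1, R3 cover every city at operating cost 10 + 9 = 19.
Any cover uses at least 2 routes; among all covering selections none totals below 19.

19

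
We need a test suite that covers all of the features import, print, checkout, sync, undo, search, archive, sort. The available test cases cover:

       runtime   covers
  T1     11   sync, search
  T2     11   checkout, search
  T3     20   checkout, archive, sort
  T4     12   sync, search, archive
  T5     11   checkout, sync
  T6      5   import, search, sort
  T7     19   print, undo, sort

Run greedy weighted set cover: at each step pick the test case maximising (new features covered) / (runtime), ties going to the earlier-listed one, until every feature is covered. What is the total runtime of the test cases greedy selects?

Pick 1: T6 adds 3 new (import, search, sort) at runtime 5 (ratio 3/5).
Pick 2: T5 adds 2 new (checkout, sync) at runtime 11 (ratio 2/11).
Pick 3: T7 adds 2 new (print, undo) at runtime 19 (ratio 2/19).
Pick 4: T4 adds 1 new (archive) at runtime 12 (ratio 1/12).
Greedy total runtime: 5 + 11 + 19 + 12 = 47.

47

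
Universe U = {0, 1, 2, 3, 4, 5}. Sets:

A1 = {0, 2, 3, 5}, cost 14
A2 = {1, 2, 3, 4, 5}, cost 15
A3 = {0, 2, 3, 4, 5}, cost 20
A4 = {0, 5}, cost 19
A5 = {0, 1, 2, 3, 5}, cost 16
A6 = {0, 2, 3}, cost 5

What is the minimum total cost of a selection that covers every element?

A2, A6 cover every element at cost 15 + 5 = 20.
Any cover uses at least 2 sets; among all covering selections none totals below 20.

20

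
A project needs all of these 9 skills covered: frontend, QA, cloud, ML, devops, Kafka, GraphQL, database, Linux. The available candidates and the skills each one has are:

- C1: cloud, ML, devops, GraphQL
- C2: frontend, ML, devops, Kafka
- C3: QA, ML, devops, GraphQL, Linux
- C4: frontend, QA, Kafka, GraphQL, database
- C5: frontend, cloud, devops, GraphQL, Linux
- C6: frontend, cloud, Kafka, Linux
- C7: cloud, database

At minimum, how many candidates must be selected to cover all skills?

3

C1, C3, C4 together cover {frontend, QA, cloud, ML, devops, Kafka, GraphQL, database, Linux} — every skill.
No 2 of the 7 candidates cover everything (all 21 pairs fall short), so 3 is minimum.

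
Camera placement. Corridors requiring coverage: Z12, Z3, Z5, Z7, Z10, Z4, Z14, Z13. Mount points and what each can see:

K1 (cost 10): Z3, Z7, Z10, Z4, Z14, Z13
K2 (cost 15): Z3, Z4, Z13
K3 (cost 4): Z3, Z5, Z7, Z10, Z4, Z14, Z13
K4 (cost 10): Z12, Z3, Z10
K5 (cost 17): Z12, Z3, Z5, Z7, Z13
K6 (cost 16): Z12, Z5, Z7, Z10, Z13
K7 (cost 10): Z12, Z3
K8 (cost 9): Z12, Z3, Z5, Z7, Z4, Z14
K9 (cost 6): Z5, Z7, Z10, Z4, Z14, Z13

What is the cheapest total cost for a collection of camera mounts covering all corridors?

K3, K8 cover every corridor at cost 4 + 9 = 13.
Any cover uses at least 2 camera mounts; among all covering selections none totals below 13.

13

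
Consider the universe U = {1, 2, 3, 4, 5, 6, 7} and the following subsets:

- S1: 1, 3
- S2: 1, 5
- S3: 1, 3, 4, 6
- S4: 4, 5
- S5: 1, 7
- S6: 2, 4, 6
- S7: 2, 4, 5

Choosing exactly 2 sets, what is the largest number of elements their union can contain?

Choosing S3, S7 covers {1, 2, 3, 4, 5, 6} — 6 elements.
No choice of 2 sets does better; here 7 is left uncovered.

6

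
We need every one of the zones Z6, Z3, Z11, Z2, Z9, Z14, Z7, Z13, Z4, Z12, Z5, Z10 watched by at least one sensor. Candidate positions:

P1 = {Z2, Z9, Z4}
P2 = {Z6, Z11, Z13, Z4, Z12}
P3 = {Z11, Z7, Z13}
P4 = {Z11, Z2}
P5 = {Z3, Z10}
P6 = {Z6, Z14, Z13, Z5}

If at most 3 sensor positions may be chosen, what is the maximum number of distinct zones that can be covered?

Choosing P1, P2, P5 covers {Z6, Z3, Z11, Z2, Z9, Z13, Z4, Z12, Z10} — 9 zones.
No choice of 3 sensor positions does better; here Z14, Z7, Z5 are left uncovered.

9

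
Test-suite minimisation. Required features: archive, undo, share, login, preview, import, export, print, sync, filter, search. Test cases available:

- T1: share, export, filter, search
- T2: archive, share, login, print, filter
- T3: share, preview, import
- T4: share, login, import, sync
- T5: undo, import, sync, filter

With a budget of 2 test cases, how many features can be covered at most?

8

Choosing T2, T5 covers {archive, undo, share, login, import, print, sync, filter} — 8 features.
No choice of 2 test cases does better; here preview, export, search are left uncovered.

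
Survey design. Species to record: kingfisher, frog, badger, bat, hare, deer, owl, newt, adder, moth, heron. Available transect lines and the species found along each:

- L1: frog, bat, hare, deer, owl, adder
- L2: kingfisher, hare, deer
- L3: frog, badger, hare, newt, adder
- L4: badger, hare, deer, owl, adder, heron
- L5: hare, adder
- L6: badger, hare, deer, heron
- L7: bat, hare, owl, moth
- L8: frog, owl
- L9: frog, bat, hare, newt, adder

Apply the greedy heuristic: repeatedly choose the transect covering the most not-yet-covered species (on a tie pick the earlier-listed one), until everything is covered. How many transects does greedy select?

Pick 1: L1 covers 6 new species (frog, bat, hare, deer, owl, adder).
Pick 2: L3 covers 2 new species (badger, newt).
Pick 3: L2 covers 1 new species (kingfisher).
Pick 4: L4 covers 1 new species (heron).
Pick 5: L7 covers 1 new species (moth).
Greedy uses 5 transects. (The true minimum is 4.)

5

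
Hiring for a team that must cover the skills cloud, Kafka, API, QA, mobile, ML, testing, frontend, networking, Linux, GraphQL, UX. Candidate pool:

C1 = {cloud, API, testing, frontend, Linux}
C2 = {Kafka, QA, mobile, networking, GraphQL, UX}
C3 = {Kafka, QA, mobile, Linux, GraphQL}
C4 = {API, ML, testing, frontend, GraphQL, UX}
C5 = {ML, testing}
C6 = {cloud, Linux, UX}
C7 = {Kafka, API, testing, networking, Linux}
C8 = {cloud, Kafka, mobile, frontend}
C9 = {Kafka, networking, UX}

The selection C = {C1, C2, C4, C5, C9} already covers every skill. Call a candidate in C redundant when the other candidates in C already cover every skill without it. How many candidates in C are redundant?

3

Drop C1: cloud, Linux uncovered — not redundant.
Drop C2: QA, mobile uncovered — not redundant.
Drop C4: the rest still cover every skill — redundant.
Drop C5: the rest still cover every skill — redundant.
Drop C9: the rest still cover every skill — redundant.
3 redundant: C4, C5, C9.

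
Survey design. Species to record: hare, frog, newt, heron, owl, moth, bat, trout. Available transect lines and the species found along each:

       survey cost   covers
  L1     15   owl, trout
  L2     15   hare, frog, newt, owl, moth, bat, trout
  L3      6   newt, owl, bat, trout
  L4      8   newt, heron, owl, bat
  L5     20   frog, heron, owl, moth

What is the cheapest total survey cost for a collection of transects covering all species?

L2, L4 cover every species at survey cost 15 + 8 = 23.
Any cover uses at least 2 transects; among all covering selections none totals below 23.
Greedy by coverage-per-survey cost would pick L3, L2, L4 for 29 — worse than the optimum 23.

23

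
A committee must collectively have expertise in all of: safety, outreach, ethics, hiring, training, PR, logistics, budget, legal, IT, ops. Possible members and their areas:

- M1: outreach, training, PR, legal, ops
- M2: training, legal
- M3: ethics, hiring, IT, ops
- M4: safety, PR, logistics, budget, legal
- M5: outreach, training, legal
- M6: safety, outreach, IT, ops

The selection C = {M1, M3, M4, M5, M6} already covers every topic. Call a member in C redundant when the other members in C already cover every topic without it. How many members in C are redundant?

3

Drop M1: the rest still cover every topic — redundant.
Drop M3: ethics, hiring uncovered — not redundant.
Drop M4: logistics, budget uncovered — not redundant.
Drop M5: the rest still cover every topic — redundant.
Drop M6: the rest still cover every topic — redundant.
3 redundant: M1, M5, M6.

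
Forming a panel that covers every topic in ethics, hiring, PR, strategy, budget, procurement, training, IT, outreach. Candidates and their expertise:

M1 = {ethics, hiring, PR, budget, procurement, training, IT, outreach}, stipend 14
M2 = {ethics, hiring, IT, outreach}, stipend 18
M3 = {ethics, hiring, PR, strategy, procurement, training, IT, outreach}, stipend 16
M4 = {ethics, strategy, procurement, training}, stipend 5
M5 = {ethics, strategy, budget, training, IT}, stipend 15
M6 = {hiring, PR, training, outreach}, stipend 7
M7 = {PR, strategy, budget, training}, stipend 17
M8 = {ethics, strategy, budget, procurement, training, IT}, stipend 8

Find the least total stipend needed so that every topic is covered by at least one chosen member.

15

M6, M8 cover every topic at stipend 7 + 8 = 15.
Any cover uses at least 2 members; among all covering selections none totals below 15.
Greedy by coverage-per-stipend would pick M4, M6, M8 for 20 — worse than the optimum 15.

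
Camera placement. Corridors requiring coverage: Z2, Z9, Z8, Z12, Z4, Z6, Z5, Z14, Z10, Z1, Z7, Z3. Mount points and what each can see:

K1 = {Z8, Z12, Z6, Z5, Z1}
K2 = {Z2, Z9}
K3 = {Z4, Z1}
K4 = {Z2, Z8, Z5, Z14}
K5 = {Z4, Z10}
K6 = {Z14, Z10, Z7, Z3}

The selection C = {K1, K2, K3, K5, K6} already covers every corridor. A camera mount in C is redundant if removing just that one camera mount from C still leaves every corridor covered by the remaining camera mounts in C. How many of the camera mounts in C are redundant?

2

Drop K1: Z8, Z12, Z6, Z5 uncovered — not redundant.
Drop K2: Z2, Z9 uncovered — not redundant.
Drop K3: the rest still cover every corridor — redundant.
Drop K5: the rest still cover every corridor — redundant.
Drop K6: Z14, Z7, Z3 uncovered — not redundant.
2 redundant: K3, K5.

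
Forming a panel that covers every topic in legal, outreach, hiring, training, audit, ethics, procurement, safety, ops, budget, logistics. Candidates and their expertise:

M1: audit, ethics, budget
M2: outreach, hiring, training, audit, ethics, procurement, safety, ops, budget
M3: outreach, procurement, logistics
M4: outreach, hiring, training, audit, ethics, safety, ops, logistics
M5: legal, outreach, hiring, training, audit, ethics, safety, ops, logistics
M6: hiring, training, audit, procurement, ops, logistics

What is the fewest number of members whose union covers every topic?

2

M2, M5 together cover {legal, outreach, hiring, training, audit, ethics, procurement, safety, ops, budget, logistics} — every topic.
No single member contains all 11 topics, so 2 is optimal.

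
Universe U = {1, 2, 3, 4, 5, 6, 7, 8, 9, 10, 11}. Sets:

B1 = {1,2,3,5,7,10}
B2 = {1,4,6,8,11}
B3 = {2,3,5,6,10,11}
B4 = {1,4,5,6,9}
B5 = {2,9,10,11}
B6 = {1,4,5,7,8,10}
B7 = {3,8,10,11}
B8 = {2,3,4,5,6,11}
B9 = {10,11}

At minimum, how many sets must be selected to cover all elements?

3

B1, B2, B4 together cover {1, 2, 3, 4, 5, 6, 7, 8, 9, 10, 11} — every element.
No 2 of the 9 sets cover everything (all 36 pairs fall short), so 3 is minimum.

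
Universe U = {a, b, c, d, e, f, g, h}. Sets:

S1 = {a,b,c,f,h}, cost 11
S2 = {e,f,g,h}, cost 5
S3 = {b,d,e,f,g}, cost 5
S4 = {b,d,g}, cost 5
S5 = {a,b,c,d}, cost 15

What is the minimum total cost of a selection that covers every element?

16

S1, S3 cover every element at cost 11 + 5 = 16.
Any cover uses at least 2 sets; among all covering selections none totals below 16.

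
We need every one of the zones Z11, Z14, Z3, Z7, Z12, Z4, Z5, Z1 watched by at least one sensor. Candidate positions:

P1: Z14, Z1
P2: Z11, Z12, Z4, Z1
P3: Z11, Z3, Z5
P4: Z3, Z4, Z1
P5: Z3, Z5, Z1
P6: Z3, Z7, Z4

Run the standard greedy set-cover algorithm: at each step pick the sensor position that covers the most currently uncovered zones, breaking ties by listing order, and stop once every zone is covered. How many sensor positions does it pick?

4

Pick 1: P2 covers 4 new zones (Z11, Z12, Z4, Z1).
Pick 2: P3 covers 2 new zones (Z3, Z5).
Pick 3: P1 covers 1 new zones (Z14).
Pick 4: P6 covers 1 new zones (Z7).
Greedy uses 4 sensor positions.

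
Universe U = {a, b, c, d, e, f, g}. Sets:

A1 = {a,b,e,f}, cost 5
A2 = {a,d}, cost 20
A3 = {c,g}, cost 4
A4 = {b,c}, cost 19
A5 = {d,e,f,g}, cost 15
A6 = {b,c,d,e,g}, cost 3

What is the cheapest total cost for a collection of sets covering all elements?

A1, A6 cover every element at cost 5 + 3 = 8.
Any cover uses at least 2 sets; among all covering selections none totals below 8.

8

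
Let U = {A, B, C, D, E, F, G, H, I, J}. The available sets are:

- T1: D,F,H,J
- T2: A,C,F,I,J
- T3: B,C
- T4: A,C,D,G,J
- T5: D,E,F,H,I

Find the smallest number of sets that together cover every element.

3

T3, T4, T5 together cover {A, B, C, D, E, F, G, H, I, J} — every element.
No 2 of the 5 sets cover everything (all 10 pairs fall short), so 3 is minimum.
Greedy (largest uncovered first) would take T2, T5, T3, T4 — 4 sets — but 3 suffice.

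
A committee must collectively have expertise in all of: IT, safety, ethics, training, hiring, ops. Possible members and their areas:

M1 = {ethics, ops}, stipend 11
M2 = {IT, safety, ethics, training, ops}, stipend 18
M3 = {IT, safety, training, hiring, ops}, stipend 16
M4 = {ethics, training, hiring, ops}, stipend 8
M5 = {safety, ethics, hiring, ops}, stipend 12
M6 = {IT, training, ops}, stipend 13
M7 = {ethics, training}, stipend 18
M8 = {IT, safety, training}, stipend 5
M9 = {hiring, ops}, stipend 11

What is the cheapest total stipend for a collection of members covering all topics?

13

M4, M8 cover every topic at stipend 8 + 5 = 13.
Any cover uses at least 2 members; among all covering selections none totals below 13.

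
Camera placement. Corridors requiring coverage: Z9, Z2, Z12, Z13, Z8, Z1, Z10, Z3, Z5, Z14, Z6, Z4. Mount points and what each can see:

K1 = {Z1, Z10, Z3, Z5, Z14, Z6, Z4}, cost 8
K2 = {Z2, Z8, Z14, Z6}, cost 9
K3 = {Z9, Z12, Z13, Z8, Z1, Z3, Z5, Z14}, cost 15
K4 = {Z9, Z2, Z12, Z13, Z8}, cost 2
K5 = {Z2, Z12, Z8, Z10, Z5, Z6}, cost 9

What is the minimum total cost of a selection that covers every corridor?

K1, K4 cover every corridor at cost 8 + 2 = 10.
Any cover uses at least 2 camera mounts; among all covering selections none totals below 10.

10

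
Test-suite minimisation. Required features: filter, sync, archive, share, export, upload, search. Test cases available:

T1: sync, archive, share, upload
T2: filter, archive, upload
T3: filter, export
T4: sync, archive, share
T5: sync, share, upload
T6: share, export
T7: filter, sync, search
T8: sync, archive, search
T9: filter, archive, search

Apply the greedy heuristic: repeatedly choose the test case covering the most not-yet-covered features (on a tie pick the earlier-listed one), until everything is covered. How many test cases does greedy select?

Pick 1: T1 covers 4 new features (sync, archive, share, upload).
Pick 2: T3 covers 2 new features (filter, export).
Pick 3: T7 covers 1 new features (search).
Greedy uses 3 test cases.

3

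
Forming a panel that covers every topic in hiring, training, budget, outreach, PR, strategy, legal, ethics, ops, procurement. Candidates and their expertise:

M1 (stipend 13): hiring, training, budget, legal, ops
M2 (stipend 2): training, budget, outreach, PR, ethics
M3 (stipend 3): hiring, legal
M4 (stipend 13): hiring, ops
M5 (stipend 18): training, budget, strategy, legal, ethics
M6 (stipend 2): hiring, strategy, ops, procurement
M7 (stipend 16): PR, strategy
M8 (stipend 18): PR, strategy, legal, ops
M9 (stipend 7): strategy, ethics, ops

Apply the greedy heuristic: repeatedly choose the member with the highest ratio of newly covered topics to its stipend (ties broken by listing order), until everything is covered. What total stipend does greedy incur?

7

Pick 1: M2 adds 5 new (training, budget, outreach, PR, ethics) at stipend 2 (ratio 5/2).
Pick 2: M6 adds 4 new (hiring, strategy, ops, procurement) at stipend 2 (ratio 4/2).
Pick 3: M3 adds 1 new (legal) at stipend 3 (ratio 1/3).
Greedy total stipend: 2 + 2 + 3 = 7.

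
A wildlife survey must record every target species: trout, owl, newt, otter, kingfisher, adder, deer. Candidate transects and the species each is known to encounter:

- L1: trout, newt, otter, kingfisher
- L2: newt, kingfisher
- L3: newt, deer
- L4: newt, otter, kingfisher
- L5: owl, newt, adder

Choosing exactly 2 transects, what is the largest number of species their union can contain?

6

Choosing L1, L5 covers {trout, owl, newt, otter, kingfisher, adder} — 6 species.
No choice of 2 transects does better; here deer is left uncovered.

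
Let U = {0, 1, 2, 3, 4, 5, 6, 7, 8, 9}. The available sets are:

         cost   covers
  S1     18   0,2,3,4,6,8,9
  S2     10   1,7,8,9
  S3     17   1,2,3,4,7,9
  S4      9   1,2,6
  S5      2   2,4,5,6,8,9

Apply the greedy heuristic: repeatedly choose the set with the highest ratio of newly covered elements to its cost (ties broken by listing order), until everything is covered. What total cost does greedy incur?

Pick 1: S5 adds 6 new (2, 4, 5, 6, 8, 9) at cost 2 (ratio 6/2).
Pick 2: S2 adds 2 new (1, 7) at cost 10 (ratio 2/10).
Pick 3: S1 adds 2 new (0, 3) at cost 18 (ratio 2/18).
Greedy total cost: 2 + 10 + 18 = 30.

30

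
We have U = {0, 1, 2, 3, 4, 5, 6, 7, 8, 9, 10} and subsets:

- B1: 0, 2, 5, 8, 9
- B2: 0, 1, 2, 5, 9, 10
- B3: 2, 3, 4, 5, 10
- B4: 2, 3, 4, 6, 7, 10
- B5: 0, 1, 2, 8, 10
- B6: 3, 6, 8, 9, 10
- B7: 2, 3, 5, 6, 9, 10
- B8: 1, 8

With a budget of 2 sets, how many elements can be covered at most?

10

Choosing B1, B4 covers {0, 2, 3, 4, 5, 6, 7, 8, 9, 10} — 10 elements.
No choice of 2 sets does better; here 1 is left uncovered.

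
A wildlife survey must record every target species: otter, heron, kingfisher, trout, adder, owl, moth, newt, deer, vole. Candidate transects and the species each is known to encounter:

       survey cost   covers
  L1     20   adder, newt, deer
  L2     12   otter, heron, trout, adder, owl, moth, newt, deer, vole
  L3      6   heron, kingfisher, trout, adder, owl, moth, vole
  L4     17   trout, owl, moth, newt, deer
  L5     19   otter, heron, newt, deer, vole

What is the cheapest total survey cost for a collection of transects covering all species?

18

L2, L3 cover every species at survey cost 12 + 6 = 18.
Any cover uses at least 2 transects; among all covering selections none totals below 18.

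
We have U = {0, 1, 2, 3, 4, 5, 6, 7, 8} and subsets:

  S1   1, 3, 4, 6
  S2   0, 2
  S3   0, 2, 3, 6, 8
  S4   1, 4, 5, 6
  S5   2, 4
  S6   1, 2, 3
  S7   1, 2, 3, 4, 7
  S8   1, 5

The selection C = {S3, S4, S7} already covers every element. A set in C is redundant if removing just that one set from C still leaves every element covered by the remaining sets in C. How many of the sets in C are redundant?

0

Drop S3: 0, 8 uncovered — not redundant.
Drop S4: 5 uncovered — not redundant.
Drop S7: 7 uncovered — not redundant.
None of the sets in C is redundant.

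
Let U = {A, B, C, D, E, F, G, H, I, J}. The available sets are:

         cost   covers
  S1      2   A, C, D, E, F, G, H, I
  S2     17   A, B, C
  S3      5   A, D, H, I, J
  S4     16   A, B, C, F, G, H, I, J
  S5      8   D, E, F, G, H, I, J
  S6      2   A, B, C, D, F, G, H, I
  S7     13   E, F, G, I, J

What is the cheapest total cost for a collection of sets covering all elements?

S1, S3, S6 cover every element at cost 2 + 5 + 2 = 9.
Any cover uses at least 2 sets; among all covering selections none totals below 9.

9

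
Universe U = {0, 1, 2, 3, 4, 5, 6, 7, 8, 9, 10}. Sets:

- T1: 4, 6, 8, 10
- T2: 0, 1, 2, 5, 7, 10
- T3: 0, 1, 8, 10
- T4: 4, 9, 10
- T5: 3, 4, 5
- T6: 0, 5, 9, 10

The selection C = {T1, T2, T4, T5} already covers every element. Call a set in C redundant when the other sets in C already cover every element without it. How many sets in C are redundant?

Drop T1: 6, 8 uncovered — not redundant.
Drop T2: 0, 1, 2, 7 uncovered — not redundant.
Drop T4: 9 uncovered — not redundant.
Drop T5: 3 uncovered — not redundant.
None of the sets in C is redundant.

0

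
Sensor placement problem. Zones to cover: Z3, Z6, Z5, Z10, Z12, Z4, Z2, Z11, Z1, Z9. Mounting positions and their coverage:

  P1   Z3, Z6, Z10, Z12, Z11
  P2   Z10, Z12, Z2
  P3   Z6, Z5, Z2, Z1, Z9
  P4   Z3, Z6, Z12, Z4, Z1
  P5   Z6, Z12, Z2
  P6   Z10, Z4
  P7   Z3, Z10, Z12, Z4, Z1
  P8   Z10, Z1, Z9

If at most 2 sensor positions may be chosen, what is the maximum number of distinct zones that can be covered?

Choosing P1, P3 covers {Z3, Z6, Z5, Z10, Z12, Z2, Z11, Z1, Z9} — 9 zones.
No choice of 2 sensor positions does better; here Z4 is left uncovered.

9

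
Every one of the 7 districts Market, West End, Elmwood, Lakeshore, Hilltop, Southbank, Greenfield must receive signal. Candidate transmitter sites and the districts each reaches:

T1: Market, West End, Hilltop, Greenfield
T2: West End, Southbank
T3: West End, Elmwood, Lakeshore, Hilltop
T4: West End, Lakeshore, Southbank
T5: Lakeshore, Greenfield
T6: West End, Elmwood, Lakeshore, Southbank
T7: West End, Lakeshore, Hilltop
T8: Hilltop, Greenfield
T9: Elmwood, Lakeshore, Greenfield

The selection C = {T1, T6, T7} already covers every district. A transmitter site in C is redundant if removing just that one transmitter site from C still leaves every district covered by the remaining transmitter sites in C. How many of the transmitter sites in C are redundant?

Drop T1: Market, Greenfield uncovered — not redundant.
Drop T6: Elmwood, Southbank uncovered — not redundant.
Drop T7: the rest still cover every district — redundant.
1 redundant: T7.

1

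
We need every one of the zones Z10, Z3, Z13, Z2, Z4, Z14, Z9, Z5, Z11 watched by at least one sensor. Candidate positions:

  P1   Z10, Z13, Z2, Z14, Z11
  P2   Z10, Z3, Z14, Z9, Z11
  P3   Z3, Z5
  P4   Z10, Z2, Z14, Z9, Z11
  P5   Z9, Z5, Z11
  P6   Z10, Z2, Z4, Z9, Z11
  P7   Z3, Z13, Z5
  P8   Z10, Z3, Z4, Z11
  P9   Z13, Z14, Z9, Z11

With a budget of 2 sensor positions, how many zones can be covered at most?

8

Choosing P4, P7 covers {Z10, Z3, Z13, Z2, Z14, Z9, Z5, Z11} — 8 zones.
No choice of 2 sensor positions does better; here Z4 is left uncovered.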